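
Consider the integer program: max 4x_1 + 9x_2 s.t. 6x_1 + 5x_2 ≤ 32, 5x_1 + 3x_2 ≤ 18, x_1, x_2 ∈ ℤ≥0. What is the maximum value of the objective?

(x_1,x_2)=(0,6) is feasible, giving 54.
(x_1,x_2)=(0,5) is feasible, giving 45.
No feasible integer point exceeds 54.

54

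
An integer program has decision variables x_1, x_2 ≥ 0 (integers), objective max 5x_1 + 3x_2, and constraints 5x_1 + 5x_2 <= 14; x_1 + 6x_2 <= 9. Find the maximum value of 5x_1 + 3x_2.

10

Relaxing integrality, the LP optimum is 14.00 at (x_1,x_2) = (2.8, 0), which is not an integer point.
(x_1,x_2)=(2,0) is feasible, giving 10.
(x_1,x_2)=(1,1) is feasible, giving 8.
(x_1,x_2)=(1,0) is feasible, giving 5.
The best lattice point is (2,0), giving 10.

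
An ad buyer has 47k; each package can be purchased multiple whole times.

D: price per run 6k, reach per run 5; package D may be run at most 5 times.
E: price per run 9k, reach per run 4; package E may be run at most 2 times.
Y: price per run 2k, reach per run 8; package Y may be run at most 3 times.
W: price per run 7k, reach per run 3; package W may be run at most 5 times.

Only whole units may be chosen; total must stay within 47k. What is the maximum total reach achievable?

Y has the best ratio (8/2); taking only Y gives at most 3×8 = 24 (stopped by the supply cap of 3).
Mixing does better — 5×D, 1×E, and 3×Y: price 45 ≤ 47, reach 5·5 + 1·4 + 3·8 = 53.

53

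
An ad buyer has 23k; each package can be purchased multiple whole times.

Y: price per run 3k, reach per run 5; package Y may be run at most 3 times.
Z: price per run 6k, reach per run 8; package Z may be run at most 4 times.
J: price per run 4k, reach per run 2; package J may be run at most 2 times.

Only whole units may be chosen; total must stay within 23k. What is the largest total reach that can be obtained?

31

Y has the best ratio (5/3); taking only Y gives at most 3×5 = 15 (stopped by the supply cap of 3).
Mixing does better — 3×Y and 2×Z: price 21 ≤ 23, reach 3·5 + 2·8 = 31.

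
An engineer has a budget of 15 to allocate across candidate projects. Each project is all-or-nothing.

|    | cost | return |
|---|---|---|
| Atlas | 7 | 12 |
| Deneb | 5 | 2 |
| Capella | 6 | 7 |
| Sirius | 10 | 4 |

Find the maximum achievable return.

Allowing fractional choices, the relaxed optimum would be about 19.8, but projects are indivisible.
Atlas: cost 7 ≤ 15, return 12.
Atlas + Capella: cost 7 + 6 = 13 ≤ 15, return 12 + 7 = 19.
Atlas + Deneb: cost 7 + 5 = 12 ≤ 15, return 12 + 2 = 14.
Best is Atlas and Capella with total return 19.

19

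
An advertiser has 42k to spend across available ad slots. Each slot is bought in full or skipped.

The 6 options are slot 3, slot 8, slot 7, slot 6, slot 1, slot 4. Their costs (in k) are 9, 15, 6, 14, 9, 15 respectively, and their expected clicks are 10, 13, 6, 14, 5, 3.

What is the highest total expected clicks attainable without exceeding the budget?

37

This is an integer program with binary decision variables.
Allowing fractional choices, the relaxed optimum would be about 41.3, but ad slots are indivisible.
slot 3 + slot 8 + slot 6: cost 9 + 15 + 14 = 38 ≤ 42, expected clicks 10 + 13 + 14 = 37.
slot 3 + slot 7 + slot 6 + slot 1: cost 9 + 6 + 14 + 9 = 38 ≤ 42, expected clicks 10 + 6 + 14 + 5 = 35.
slot 3 + slot 8 + slot 7 + slot 1: cost 9 + 15 + 6 + 9 = 39 ≤ 42, expected clicks 10 + 13 + 6 + 5 = 34.
Best is slot 3, slot 8, and slot 6 with total expected clicks 37.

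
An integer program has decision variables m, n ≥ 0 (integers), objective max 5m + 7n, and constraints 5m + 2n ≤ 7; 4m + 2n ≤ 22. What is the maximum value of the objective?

Relaxing integrality, the LP optimum is 24.50 at (m,n) = (0, 3.5), which is not an integer point.
(m,n)=(0,3): 5·0+2·3=6≤7, 4·0+2·3=6≤22, objective 21.
(m,n)=(0,2): 5·0+2·2=4≤7, 4·0+2·2=4≤22, objective 14.
No feasible integer point exceeds 21.

21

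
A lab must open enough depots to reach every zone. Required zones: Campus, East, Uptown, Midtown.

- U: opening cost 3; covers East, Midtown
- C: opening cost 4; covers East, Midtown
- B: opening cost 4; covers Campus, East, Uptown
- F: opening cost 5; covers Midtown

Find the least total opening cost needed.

Choose U and B: together they cover Campus, East, Uptown, Midtown — every zone.
Total opening cost: 3 + 4 = 7.
No cover costs less than 7.

7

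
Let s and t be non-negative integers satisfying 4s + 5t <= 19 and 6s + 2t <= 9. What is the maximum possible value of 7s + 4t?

The continuous relaxation peaks at (0.318, 3.55) with value 16.41; rounding to a feasible lattice point costs some objective.
(s,t)=(0,3): 4·0+5·3=15≤19, 6·0+2·3=6≤9, objective 12.
(s,t)=(0,2): 4·0+5·2=10≤19, 6·0+2·2=4≤9, objective 8.
Maximum is 12 at (s,t)=(0,3).

12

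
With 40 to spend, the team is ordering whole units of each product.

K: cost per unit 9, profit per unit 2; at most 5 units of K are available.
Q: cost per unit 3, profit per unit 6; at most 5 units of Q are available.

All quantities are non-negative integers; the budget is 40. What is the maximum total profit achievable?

Q has the best ratio (6/3); taking only Q gives at most 5×6 = 30 (stopped by the supply cap of 5).
Mixing does better — 2×K and 5×Q: cost 33 ≤ 40, profit 2·2 + 5·6 = 34.

34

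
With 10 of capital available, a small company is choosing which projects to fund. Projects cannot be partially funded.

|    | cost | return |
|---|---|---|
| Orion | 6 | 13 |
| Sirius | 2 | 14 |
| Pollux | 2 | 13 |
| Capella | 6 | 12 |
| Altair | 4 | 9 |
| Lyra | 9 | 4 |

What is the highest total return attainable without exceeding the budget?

40

Orion + Sirius + Pollux: cost 6 + 2 + 2 = 10 ≤ 10, return 13 + 14 + 13 = 40.
Sirius + Pollux + Capella: cost 2 + 2 + 6 = 10 ≤ 10, return 14 + 13 + 12 = 39.
Best is Orion, Sirius, and Pollux with total return 40.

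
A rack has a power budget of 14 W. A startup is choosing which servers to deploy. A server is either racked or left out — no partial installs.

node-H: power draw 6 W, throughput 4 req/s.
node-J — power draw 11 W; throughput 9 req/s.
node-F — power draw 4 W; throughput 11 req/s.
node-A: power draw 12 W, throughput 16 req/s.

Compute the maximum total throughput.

This is an integer program with binary decision variables.
Allowing fractional choices, the relaxed optimum would be about 24.3, but servers are indivisible.
node-F: power draw 4 ≤ 14, throughput 11.
node-H + node-F: power draw 6 + 4 = 10 ≤ 14, throughput 4 + 11 = 15.
node-A: power draw 12 ≤ 14, throughput 16.
Best is node-A with total throughput 16.

16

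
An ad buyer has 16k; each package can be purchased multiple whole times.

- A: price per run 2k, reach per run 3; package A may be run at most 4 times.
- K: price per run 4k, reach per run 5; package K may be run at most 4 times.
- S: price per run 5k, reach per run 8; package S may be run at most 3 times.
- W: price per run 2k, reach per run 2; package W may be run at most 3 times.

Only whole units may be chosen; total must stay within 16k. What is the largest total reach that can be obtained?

25

This is a bounded integer knapsack.
3×A and 2×S: price 16 ≤ 16, reach 3·3 + 2·8 = 25.
3×S: price 15 ≤ 16, reach 3·8 = 24.
Best is 25.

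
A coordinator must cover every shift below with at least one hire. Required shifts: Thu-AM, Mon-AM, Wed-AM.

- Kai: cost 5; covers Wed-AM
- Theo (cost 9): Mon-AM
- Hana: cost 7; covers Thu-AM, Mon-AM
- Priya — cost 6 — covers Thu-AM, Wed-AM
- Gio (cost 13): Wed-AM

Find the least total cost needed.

The greedy cost-per-new-shift heuristic would pick Priya and Hana for 13, but a cheaper cover exists.
Choose Kai and Hana: together they cover Thu-AM, Mon-AM, Wed-AM — every shift.
Total cost: 5 + 7 = 12.
No cover costs less than 12.

12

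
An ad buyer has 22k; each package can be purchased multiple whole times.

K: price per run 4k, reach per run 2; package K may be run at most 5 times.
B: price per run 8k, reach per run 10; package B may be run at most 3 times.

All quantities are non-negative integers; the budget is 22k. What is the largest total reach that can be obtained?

22

B has the best ratio (10/8); taking only B gives at most 2×10 = 20 (stopped by the price limit).
Mixing does better — 1×K and 2×B: price 20 ≤ 22, reach 1·2 + 2·10 = 22.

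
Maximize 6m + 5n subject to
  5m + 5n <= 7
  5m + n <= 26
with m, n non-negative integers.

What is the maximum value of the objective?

6

Relaxing integrality, the LP optimum is 8.40 at (m,n) = (1.4, 0), which is not an integer point.
(m,n)=(1,0): 5·1+5·0=5≤7, 5·1+1·0=5≤26, objective 6.
(m,n)=(0,1): 5·0+5·1=5≤7, 5·0+1·1=1≤26, objective 5.
(m,n)=(0,0): 5·0+5·0=0≤7, 5·0+1·0=0≤26, objective 0.
Maximum is 6 at (m,n)=(1,0).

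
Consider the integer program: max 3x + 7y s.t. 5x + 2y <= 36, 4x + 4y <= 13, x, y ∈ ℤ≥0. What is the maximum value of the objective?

The continuous relaxation peaks at (0, 3.25) with value 22.75; rounding to a feasible lattice point costs some objective.
(x,y)=(0,3): 5·0+2·3=6≤36, 4·0+4·3=12≤13, objective 21.
(x,y)=(1,2): 5·1+2·2=9≤36, 4·1+4·2=12≤13, objective 17.
(x,y)=(0,2): 5·0+2·2=4≤36, 4·0+4·2=8≤13, objective 14.
Maximum is 21 at (x,y)=(0,3).

21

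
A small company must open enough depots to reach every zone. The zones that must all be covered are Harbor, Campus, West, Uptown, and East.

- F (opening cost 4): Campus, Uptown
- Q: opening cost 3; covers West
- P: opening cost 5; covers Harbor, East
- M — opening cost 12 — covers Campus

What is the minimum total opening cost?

Choose F, Q, and P: together they cover Harbor, Campus, West, Uptown, East — every zone.
Total opening cost: 4 + 3 + 5 = 12.

12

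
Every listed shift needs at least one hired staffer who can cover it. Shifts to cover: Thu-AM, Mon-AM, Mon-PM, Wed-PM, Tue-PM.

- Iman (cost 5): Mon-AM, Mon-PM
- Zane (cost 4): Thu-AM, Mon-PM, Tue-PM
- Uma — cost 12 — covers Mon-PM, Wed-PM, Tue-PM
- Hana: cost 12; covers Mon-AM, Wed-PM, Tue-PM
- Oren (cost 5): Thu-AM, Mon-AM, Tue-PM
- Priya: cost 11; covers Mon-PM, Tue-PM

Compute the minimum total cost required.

Choose Zane and Hana: together they cover Thu-AM, Mon-AM, Mon-PM, Wed-PM, Tue-PM — every shift.
Total cost: 4 + 12 = 16.

16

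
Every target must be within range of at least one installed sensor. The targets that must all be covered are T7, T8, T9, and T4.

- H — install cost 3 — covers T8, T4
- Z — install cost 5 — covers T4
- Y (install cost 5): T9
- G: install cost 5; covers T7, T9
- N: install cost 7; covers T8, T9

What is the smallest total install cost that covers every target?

8

Choose H and G: together they cover T7, T8, T9, T4 — every target.
Total install cost: 3 + 5 = 8.
No cover costs less than 8.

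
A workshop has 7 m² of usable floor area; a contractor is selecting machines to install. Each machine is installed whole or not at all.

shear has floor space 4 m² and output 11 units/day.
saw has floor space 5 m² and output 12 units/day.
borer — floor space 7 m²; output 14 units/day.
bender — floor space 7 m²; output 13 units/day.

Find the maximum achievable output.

14

bender: floor space 7 ≤ 7, output 13.
borer: floor space 7 ≤ 7, output 14.
saw: floor space 5 ≤ 7, output 12.
Best is borer with total output 14.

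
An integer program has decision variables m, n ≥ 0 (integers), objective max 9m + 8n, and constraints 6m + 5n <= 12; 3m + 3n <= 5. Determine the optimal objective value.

9

(m,n)=(1,0): 6·1+5·0=6≤12, 3·1+3·0=3≤5, objective 9.
(m,n)=(0,1): 6·0+5·1=5≤12, 3·0+3·1=3≤5, objective 8.
No feasible integer point exceeds 9.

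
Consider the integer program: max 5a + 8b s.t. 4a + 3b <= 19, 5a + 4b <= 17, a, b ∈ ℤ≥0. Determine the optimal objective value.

32

(a,b)=(0,4): 4·0+3·4=12≤19, 5·0+4·4=16≤17, objective 32.
(a,b)=(1,3): 4·1+3·3=13≤19, 5·1+4·3=17≤17, objective 29.
(a,b)=(0,3): 4·0+3·3=9≤19, 5·0+4·3=12≤17, objective 24.
Maximum is 32 at (a,b)=(0,4).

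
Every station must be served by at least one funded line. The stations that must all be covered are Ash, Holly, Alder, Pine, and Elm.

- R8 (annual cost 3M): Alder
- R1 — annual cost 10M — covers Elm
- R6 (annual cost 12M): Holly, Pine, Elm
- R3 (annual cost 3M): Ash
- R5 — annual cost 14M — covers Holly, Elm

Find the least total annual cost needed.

18

This is a weighted set-cover instance.
Choose R8, R6, and R3: together they cover Ash, Holly, Alder, Pine, Elm — every station.
Total annual cost: 3 + 12 + 3 = 18.
No cover costs less than 18.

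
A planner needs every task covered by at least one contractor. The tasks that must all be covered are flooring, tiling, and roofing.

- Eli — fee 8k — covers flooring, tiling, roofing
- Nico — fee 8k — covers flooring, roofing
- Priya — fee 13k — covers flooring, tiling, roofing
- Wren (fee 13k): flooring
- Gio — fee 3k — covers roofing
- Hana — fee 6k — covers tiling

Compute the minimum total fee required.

Eli alone covers flooring, tiling, roofing — every task.
Total fee: 8.
No cover costs less than 8.

8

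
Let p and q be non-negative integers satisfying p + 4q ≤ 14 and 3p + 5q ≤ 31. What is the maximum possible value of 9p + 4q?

(p,q)=(10,0) is feasible, giving 90.
(p,q)=(9,0) is feasible, giving 81.
The best lattice point is (10,0), giving 90.

90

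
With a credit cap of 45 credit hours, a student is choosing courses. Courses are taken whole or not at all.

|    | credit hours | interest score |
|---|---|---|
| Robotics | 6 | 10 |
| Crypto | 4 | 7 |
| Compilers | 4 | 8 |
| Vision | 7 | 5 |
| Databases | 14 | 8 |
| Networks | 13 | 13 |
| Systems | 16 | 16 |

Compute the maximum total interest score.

Crypto + Compilers + Vision + Networks + Systems: credit hours 4 + 4 + 7 + 13 + 16 = 44 ≤ 45, interest score 7 + 8 + 5 + 13 + 16 = 49.
Robotics + Crypto + Compilers + Networks + Systems: credit hours 6 + 4 + 4 + 13 + 16 = 43 ≤ 45, interest score 10 + 7 + 8 + 13 + 16 = 54.
Robotics + Crypto + Compilers + Databases + Systems: credit hours 6 + 4 + 4 + 14 + 16 = 44 ≤ 45, interest score 10 + 7 + 8 + 8 + 16 = 49.
Best is Robotics, Crypto, Compilers, Networks, and Systems with total interest score 54.

54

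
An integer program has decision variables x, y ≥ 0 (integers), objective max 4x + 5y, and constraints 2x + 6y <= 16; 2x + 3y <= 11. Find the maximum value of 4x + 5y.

21

(x,y)=(4,1): 2·4+6·1=14≤16, 2·4+3·1=11≤11, objective 21.
(x,y)=(5,0): 2·5+6·0=10≤16, 2·5+3·0=10≤11, objective 20.
The best lattice point is (4,1), giving 21.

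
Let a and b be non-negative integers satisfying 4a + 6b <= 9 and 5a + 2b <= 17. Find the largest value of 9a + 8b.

The continuous relaxation peaks at (2.25, 0) with value 20.25; rounding to a feasible lattice point costs some objective.
(a,b)=(2,0): 4·2+6·0=8≤9, 5·2+2·0=10≤17, objective 18.
(a,b)=(1,0): 4·1+6·0=4≤9, 5·1+2·0=5≤17, objective 9.
Maximum is 18 at (a,b)=(2,0).

18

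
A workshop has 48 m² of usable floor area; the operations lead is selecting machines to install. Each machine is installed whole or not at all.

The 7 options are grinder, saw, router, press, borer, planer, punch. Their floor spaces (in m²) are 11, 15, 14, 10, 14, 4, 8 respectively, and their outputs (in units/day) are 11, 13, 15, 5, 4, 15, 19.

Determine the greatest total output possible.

Allowing fractional choices, the relaxed optimum would be about 69.5, but machines are indivisible.
grinder + saw + press + planer + punch: floor space 11 + 15 + 10 + 4 + 8 = 48 ≤ 48, output 11 + 13 + 5 + 15 + 19 = 63.
grinder + router + press + planer + punch: floor space 11 + 14 + 10 + 4 + 8 = 47 ≤ 48, output 11 + 15 + 5 + 15 + 19 = 65.
Best is grinder, router, press, planer, and punch with total output 65.

65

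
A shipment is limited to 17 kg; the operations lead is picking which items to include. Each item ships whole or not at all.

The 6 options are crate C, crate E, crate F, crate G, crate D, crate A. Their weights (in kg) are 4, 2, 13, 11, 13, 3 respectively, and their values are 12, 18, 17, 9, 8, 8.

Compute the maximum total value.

Treat it as a binary knapsack problem.
crate E + crate F: weight 2 + 13 = 15 ≤ 17, value 18 + 17 = 35.
crate C + crate E + crate G: weight 4 + 2 + 11 = 17 ≤ 17, value 12 + 18 + 9 = 39.
crate C + crate E + crate A: weight 4 + 2 + 3 = 9 ≤ 17, value 12 + 18 + 8 = 38.
Best is crate C, crate E, and crate G with total value 39.

39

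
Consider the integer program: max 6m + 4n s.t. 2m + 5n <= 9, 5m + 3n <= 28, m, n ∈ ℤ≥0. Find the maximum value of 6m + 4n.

24

Relaxing integrality, the LP optimum is 27.00 at (m,n) = (4.5, 0), which is not an integer point.
(m,n)=(4,0): 2·4+5·0=8≤9, 5·4+3·0=20≤28, objective 24.
(m,n)=(3,0): 2·3+5·0=6≤9, 5·3+3·0=15≤28, objective 18.
No feasible integer point exceeds 24.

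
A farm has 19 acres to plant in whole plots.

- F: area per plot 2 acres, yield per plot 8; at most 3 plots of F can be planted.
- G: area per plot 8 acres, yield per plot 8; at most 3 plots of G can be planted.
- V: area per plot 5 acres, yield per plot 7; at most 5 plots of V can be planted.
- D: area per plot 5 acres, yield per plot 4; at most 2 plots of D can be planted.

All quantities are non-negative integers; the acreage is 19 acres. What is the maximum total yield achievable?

This is a bounded integer knapsack.
F has the best ratio (8/2); taking only F gives at most 3×8 = 24 (stopped by the supply cap of 3).
Mixing does better — 3×F, 1×G, and 1×V: area 19 ≤ 19, yield 3·8 + 1·8 + 1·7 = 39.

39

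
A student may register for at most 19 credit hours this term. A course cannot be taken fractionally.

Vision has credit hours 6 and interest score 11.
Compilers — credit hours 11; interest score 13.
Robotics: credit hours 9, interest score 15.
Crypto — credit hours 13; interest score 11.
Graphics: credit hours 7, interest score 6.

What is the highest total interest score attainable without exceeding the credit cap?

26

Treat it as a binary knapsack problem.
Allowing fractional choices, the relaxed optimum would be about 30.7, but courses are indivisible.
Vision + Compilers: credit hours 6 + 11 = 17 ≤ 19, interest score 11 + 13 = 24.
Vision + Crypto: credit hours 6 + 13 = 19 ≤ 19, interest score 11 + 11 = 22.
Vision + Robotics: credit hours 6 + 9 = 15 ≤ 19, interest score 11 + 15 = 26.
Best is Vision and Robotics with total interest score 26.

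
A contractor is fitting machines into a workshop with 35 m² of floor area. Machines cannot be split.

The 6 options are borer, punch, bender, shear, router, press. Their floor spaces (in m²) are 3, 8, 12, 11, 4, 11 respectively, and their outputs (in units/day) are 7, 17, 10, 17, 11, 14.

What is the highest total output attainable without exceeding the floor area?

Allowing fractional choices, the relaxed optimum would be about 63.5, but machines are indivisible.
punch + shear + router + press: floor space 8 + 11 + 4 + 11 = 34 ≤ 35, output 17 + 17 + 11 + 14 = 59.
punch + bender + shear + router: floor space 8 + 12 + 11 + 4 = 35 ≤ 35, output 17 + 10 + 17 + 11 = 55.
borer + punch + shear + press: floor space 3 + 8 + 11 + 11 = 33 ≤ 35, output 7 + 17 + 17 + 14 = 55.
Best is punch, shear, router, and press with total output 59.

59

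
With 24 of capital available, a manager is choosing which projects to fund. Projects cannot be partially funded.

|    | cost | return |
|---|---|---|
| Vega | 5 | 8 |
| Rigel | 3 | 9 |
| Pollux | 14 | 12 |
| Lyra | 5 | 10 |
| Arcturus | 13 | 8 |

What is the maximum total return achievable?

Take Rigel, Pollux, and Lyra: cost 3 + 14 + 5 = 22 ≤ 24, return 9 + 12 + 10 = 31.
No other feasible combination does better.

31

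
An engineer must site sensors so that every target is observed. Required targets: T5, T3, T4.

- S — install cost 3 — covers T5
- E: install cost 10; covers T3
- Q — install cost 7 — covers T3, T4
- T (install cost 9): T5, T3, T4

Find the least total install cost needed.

The greedy cost-per-new-target heuristic would pick S and Q for 10, but a cheaper cover exists.
T alone covers T5, T3, T4 — every target.
Total install cost: 9.
No cover costs less than 9.

9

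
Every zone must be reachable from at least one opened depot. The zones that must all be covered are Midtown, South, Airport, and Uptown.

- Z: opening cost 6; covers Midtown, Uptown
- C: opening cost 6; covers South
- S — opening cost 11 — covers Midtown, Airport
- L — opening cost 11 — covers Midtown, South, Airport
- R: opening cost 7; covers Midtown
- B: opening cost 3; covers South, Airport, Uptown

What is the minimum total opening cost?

Choose Z and B: together they cover Midtown, South, Airport, Uptown — every zone.
Total opening cost: 6 + 3 = 9.
No cover costs less than 9.

9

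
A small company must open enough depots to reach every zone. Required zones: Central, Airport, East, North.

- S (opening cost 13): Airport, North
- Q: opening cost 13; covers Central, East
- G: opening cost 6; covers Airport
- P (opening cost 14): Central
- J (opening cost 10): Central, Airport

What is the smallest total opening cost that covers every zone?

26

This is a weighted set-cover instance.
The greedy cost-per-new-zone heuristic would pick J, S, and Q for 36, but a cheaper cover exists.
Choose S and Q: together they cover Central, Airport, East, North — every zone.
Total opening cost: 13 + 13 = 26.
No cover costs less than 26.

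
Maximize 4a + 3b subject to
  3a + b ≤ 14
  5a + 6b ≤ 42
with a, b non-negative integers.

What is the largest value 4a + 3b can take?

Relaxing integrality, the LP optimum is 25.85 at (a,b) = (3.23, 4.31), which is not an integer point.
(a,b)=(3,4): 3·3+1·4=13≤14, 5·3+6·4=39≤42, objective 24.
(a,b)=(2,5): 3·2+1·5=11≤14, 5·2+6·5=40≤42, objective 23.
(a,b)=(3,3): 3·3+1·3=12≤14, 5·3+6·3=33≤42, objective 21.
(a,b)=(2,4): 3·2+1·4=10≤14, 5·2+6·4=34≤42, objective 20.
No feasible integer point exceeds 24.

24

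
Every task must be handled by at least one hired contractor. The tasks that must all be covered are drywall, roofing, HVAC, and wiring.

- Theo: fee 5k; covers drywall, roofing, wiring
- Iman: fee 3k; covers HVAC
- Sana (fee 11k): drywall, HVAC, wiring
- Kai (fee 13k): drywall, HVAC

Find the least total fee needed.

8

This is a weighted set-cover instance.
Choose Theo and Iman: together they cover drywall, roofing, HVAC, wiring — every task.
Total fee: 5 + 3 = 8.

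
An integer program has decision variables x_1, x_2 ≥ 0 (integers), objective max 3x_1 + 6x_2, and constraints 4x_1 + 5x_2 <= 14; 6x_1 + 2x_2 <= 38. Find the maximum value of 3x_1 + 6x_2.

15

(x_1,x_2)=(1,2): 4·1+5·2=14≤14, 6·1+2·2=10≤38, objective 15.
(x_1,x_2)=(2,1): 4·2+5·1=13≤14, 6·2+2·1=14≤38, objective 12.
(x_1,x_2)=(0,2): 4·0+5·2=10≤14, 6·0+2·2=4≤38, objective 12.
The best lattice point is (1,2), giving 15.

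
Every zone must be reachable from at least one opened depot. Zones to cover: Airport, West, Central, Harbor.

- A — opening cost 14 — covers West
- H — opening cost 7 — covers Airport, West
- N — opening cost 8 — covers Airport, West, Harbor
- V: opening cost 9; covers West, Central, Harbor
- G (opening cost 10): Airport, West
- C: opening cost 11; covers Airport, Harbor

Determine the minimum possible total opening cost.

This is an integer covering problem.
The greedy cost-per-new-zone heuristic would pick N and V for 17, but a cheaper cover exists.
Choose H and V: together they cover Airport, West, Central, Harbor — every zone.
Total opening cost: 7 + 9 = 16.
No cover costs less than 16.

16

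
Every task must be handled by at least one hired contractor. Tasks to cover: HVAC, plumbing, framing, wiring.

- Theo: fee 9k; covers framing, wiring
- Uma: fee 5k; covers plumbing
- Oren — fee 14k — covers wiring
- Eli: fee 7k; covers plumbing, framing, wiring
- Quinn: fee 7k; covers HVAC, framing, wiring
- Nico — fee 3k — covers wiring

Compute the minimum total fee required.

This is a weighted set-cover instance.
The greedy cost-per-new-task heuristic would pick Eli and Quinn for 14, but a cheaper cover exists.
Choose Uma and Quinn: together they cover HVAC, plumbing, framing, wiring — every task.
Total fee: 5 + 7 = 12.
No cover costs less than 12.

12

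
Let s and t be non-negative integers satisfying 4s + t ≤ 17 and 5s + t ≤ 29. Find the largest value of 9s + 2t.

The continuous relaxation peaks at (4.25, 0) with value 38.25; rounding to a feasible lattice point costs some objective.
(s,t)=(4,1) is feasible, giving 38.
(s,t)=(4,0) is feasible, giving 36.
(s,t)=(3,2) is feasible, giving 31.
(s,t)=(3,1) is feasible, giving 29.
The best lattice point is (4,1), giving 38.

38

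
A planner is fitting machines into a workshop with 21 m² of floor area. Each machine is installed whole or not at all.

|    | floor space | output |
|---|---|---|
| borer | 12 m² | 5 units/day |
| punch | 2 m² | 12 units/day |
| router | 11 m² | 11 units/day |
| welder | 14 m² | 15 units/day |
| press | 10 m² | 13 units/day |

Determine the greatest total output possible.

Allowing fractional choices, the relaxed optimum would be about 34.6, but machines are indivisible.
punch + press: floor space 2 + 10 = 12 ≤ 21, output 12 + 13 = 25.
punch + welder: floor space 2 + 14 = 16 ≤ 21, output 12 + 15 = 27.
Best is punch and welder with total output 27.

27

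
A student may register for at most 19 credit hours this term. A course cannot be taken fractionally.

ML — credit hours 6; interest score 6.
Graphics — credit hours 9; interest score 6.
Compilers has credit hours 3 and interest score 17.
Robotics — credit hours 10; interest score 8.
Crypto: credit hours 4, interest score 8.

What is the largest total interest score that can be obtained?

Allowing fractional choices, the relaxed optimum would be about 35.8, but courses are indivisible.
Compilers + Robotics + Crypto: credit hours 3 + 10 + 4 = 17 ≤ 19, interest score 17 + 8 + 8 = 33.
ML + Compilers + Crypto: credit hours 6 + 3 + 4 = 13 ≤ 19, interest score 6 + 17 + 8 = 31.
Graphics + Compilers + Crypto: credit hours 9 + 3 + 4 = 16 ≤ 19, interest score 6 + 17 + 8 = 31.
Best is Compilers, Robotics, and Crypto with total interest score 33.

33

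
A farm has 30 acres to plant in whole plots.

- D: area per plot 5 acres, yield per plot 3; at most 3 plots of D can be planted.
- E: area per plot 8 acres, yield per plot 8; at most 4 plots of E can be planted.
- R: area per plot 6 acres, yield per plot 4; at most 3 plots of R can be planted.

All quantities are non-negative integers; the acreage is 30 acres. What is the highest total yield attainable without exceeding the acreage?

E has the best ratio (8/8); taking only E gives at most 3×8 = 24 (stopped by the area limit).
Mixing does better — 3×E and 1×R: area 30 ≤ 30, yield 3·8 + 1·4 = 28.

28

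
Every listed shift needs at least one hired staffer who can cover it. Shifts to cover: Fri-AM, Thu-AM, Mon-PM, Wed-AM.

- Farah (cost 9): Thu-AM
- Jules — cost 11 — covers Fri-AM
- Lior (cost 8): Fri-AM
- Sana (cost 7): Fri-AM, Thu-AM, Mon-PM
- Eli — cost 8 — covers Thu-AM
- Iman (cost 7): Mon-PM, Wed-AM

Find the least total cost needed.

14

Choose Sana and Iman: together they cover Fri-AM, Thu-AM, Mon-PM, Wed-AM — every shift.
Total cost: 7 + 7 = 14.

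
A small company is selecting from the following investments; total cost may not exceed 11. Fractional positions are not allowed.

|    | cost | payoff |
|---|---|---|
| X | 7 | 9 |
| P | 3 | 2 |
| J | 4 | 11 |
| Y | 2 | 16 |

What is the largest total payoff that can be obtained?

Treat it as a binary knapsack problem.
Take P, J, and Y: cost 3 + 4 + 2 = 9 ≤ 11, payoff 2 + 11 + 16 = 29.
No other feasible combination does better.

29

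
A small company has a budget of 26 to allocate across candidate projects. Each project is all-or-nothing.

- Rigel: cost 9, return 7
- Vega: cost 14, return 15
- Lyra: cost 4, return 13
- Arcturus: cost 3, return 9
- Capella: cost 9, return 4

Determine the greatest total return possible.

Rigel + Lyra + Arcturus + Capella: cost 9 + 4 + 3 + 9 = 25 ≤ 26, return 7 + 13 + 9 + 4 = 33.
Vega + Lyra + Arcturus: cost 14 + 4 + 3 = 21 ≤ 26, return 15 + 13 + 9 = 37.
Best is Vega, Lyra, and Arcturus with total return 37.

37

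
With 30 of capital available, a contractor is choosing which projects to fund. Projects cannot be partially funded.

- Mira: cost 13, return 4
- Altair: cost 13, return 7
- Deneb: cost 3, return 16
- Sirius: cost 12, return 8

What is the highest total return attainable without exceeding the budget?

31

Take Altair, Deneb, and Sirius: cost 13 + 3 + 12 = 28 ≤ 30, return 7 + 16 + 8 = 31.
No other feasible combination does better.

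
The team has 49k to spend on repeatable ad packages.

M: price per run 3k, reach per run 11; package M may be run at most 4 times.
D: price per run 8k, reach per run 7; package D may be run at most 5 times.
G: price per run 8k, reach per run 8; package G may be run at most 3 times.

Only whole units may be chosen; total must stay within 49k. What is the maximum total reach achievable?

75

4×M, 1×D, and 3×G: price 44 ≤ 49, reach 4·11 + 1·7 + 3·8 = 75.
4×M, 2×D, and 2×G: price 44 ≤ 49, reach 4·11 + 2·7 + 2·8 = 74.
Best is 75.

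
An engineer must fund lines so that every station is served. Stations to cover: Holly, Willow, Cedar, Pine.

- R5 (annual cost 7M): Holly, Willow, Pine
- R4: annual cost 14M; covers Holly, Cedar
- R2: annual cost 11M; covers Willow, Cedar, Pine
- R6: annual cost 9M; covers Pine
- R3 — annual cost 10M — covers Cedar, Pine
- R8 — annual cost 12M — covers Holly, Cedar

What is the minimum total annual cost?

This is a weighted set-cover instance.
Choose R5 and R3: together they cover Holly, Willow, Cedar, Pine — every station.
Total annual cost: 7 + 10 = 17.
No cover costs less than 17.

17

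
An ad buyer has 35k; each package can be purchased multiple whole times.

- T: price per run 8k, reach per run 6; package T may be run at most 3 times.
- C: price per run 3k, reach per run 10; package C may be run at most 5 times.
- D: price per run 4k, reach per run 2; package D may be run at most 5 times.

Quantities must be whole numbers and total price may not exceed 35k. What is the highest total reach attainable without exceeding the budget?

C has the best ratio (10/3); taking only C gives at most 5×10 = 50 (stopped by the supply cap of 5).
Mixing does better — 2×T, 5×C, and 1×D: price 35 ≤ 35, reach 2·6 + 5·10 + 1·2 = 64.

64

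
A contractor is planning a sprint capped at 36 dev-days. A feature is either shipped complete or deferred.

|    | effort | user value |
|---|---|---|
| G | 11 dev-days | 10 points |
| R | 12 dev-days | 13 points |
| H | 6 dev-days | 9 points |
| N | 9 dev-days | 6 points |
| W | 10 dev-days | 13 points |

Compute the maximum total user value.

38

Take G, H, N, and W: effort 11 + 6 + 9 + 10 = 36 ≤ 36, user value 10 + 9 + 6 + 13 = 38.
No other feasible combination does better.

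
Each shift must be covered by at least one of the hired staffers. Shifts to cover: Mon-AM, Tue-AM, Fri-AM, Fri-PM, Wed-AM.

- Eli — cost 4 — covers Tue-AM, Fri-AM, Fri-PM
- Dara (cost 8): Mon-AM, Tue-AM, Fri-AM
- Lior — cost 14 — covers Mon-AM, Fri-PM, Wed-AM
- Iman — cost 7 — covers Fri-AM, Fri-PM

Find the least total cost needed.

18

Choose Eli and Lior: together they cover Mon-AM, Tue-AM, Fri-AM, Fri-PM, Wed-AM — every shift.
Total cost: 4 + 14 = 18.
No cover costs less than 18.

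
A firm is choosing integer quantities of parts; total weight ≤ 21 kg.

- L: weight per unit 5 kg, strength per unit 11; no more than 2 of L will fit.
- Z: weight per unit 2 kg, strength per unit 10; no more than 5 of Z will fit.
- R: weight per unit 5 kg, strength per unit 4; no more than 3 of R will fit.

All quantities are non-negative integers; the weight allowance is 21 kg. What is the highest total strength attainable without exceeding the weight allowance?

72

Take 2×L and 5×Z: weight 20 ≤ 21, strength 2·11 + 5·10 = 72.
Z has the best ratio (10/2) and is taken to its limit of 5; remaining capacity is filled optimally with the others.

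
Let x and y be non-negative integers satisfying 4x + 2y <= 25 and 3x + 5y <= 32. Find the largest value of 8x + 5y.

(x,y)=(4,4): 4·4+2·4=24≤25, 3·4+5·4=32≤32, objective 52.
(x,y)=(5,2): 4·5+2·2=24≤25, 3·5+5·2=25≤32, objective 50.
(x,y)=(4,3): 4·4+2·3=22≤25, 3·4+5·3=27≤32, objective 47.
(x,y)=(3,4): 4·3+2·4=20≤25, 3·3+5·4=29≤32, objective 44.
Maximum is 52 at (x,y)=(4,4).

52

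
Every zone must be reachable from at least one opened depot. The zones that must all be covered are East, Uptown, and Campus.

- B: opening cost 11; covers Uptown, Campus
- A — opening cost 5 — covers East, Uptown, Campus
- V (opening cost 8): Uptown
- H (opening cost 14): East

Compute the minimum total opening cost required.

This is a weighted set-cover instance.
A alone covers East, Uptown, Campus — every zone.
Total opening cost: 5.
No cover costs less than 5.

5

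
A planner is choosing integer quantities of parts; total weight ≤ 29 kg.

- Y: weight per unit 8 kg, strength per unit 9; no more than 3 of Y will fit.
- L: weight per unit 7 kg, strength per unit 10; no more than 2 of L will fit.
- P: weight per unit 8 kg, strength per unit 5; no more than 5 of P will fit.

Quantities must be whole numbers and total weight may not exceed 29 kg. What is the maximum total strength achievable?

This is a bounded integer knapsack.
Take 1×Y and 2×L: weight 22 ≤ 29, strength 1·9 + 2·10 = 29.
L has the best ratio (10/7) and is taken to its limit of 2; remaining capacity is filled optimally with the others.

29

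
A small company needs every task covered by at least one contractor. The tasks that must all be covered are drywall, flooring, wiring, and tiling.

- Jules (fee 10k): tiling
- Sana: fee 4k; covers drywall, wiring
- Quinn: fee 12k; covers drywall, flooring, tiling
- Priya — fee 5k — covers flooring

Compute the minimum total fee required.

16

Choose Sana and Quinn: together they cover drywall, flooring, wiring, tiling — every task.
Total fee: 4 + 12 = 16.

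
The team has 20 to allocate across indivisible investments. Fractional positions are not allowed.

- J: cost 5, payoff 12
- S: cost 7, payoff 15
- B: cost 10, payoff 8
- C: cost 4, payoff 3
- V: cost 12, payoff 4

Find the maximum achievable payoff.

30

J + S + C: cost 5 + 7 + 4 = 16 ≤ 20, payoff 12 + 15 + 3 = 30.
J + S: cost 5 + 7 = 12 ≤ 20, payoff 12 + 15 = 27.
Best is J, S, and C with total payoff 30.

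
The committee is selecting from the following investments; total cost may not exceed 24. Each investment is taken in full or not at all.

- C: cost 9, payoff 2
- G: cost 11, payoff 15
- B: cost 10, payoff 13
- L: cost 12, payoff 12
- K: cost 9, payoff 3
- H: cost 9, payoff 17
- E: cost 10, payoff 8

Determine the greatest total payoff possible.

32

Allowing fractional choices, the relaxed optimum would be about 37.2, but investments are indivisible.
G + H: cost 11 + 9 = 20 ≤ 24, payoff 15 + 17 = 32.
B + H: cost 10 + 9 = 19 ≤ 24, payoff 13 + 17 = 30.
Best is G and H with total payoff 32.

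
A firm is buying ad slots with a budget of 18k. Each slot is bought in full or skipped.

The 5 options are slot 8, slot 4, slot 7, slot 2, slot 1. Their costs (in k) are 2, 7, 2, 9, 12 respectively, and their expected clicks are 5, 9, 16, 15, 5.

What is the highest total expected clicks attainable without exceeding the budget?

This is an integer program with binary decision variables.
Allowing fractional choices, the relaxed optimum would be about 42.4, but ad slots are indivisible.
slot 7 + slot 2: cost 2 + 9 = 11 ≤ 18, expected clicks 16 + 15 = 31.
slot 4 + slot 7 + slot 2: cost 7 + 2 + 9 = 18 ≤ 18, expected clicks 9 + 16 + 15 = 40.
slot 8 + slot 7 + slot 2: cost 2 + 2 + 9 = 13 ≤ 18, expected clicks 5 + 16 + 15 = 36.
Best is slot 4, slot 7, and slot 2 with total expected clicks 40.

40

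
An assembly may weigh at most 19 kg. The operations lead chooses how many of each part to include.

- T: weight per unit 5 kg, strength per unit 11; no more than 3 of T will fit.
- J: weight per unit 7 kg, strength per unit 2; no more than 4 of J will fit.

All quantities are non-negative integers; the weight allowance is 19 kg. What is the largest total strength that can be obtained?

T has the best ratio (11/5); taking only T gives at most 3×11 = 33 (stopped by the weight limit).
Optimal: 3×T: weight 15 ≤ 19, strength 3·11 = 33.

33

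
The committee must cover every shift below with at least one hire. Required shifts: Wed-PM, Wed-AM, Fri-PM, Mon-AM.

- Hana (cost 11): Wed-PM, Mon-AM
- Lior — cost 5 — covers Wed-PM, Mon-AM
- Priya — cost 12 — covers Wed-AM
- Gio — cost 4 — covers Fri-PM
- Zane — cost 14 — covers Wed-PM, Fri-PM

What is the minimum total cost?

This is a weighted set-cover instance.
Choose Lior, Priya, and Gio: together they cover Wed-PM, Wed-AM, Fri-PM, Mon-AM — every shift.
Total cost: 5 + 12 + 4 = 21.
No cover costs less than 21.

21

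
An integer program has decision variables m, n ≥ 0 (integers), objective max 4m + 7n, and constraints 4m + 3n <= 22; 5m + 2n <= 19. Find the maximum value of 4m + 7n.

49

(m,n)=(0,7) is feasible, giving 49.
(m,n)=(1,6) is feasible, giving 46.
Maximum is 49 at (m,n)=(0,7).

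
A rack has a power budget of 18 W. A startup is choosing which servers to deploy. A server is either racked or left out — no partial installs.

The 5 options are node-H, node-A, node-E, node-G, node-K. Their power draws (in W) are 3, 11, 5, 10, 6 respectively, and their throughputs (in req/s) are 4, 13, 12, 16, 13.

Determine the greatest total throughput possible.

32

Allowing fractional choices, the relaxed optimum would be about 36.2, but servers are indivisible.
node-H + node-E + node-G: power draw 3 + 5 + 10 = 18 ≤ 18, throughput 4 + 12 + 16 = 32.
node-G + node-K: power draw 10 + 6 = 16 ≤ 18, throughput 16 + 13 = 29.
node-H + node-E + node-K: power draw 3 + 5 + 6 = 14 ≤ 18, throughput 4 + 12 + 13 = 29.
Best is node-H, node-E, and node-G with total throughput 32.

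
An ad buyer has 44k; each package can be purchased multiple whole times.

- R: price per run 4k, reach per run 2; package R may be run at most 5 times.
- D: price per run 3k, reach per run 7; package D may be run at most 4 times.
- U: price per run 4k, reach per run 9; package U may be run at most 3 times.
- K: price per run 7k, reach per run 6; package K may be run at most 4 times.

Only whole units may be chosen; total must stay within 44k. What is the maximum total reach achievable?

69

D has the best ratio (7/3); taking only D gives at most 4×7 = 28 (stopped by the supply cap of 4).
Mixing does better — 1×R, 4×D, 3×U, and 2×K: price 42 ≤ 44, reach 1·2 + 4·7 + 3·9 + 2·6 = 69.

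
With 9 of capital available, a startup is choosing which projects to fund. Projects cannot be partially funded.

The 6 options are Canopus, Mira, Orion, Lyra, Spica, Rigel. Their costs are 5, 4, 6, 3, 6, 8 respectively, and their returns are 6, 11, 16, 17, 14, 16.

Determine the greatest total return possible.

33

Lyra + Spica: cost 3 + 6 = 9 ≤ 9, return 17 + 14 = 31.
Orion + Lyra: cost 6 + 3 = 9 ≤ 9, return 16 + 17 = 33.
Best is Orion and Lyra with total return 33.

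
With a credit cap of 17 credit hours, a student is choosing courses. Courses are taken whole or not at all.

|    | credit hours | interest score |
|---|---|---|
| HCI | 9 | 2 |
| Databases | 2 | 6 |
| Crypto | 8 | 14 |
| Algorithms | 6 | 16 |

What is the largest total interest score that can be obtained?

36

Take Databases, Crypto, and Algorithms: credit hours 2 + 8 + 6 = 16 ≤ 17, interest score 6 + 14 + 16 = 36.
No other feasible combination does better.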